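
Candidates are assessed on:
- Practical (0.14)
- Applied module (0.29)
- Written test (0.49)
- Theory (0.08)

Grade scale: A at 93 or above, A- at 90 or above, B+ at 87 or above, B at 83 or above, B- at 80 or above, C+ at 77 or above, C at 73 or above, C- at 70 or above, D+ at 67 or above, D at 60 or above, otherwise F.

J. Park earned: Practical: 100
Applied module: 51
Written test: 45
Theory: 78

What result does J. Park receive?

F

Weighted total:
  Practical 100 × 0.14 = 14
  Applied module 51 × 0.29 = 14.79
  Written test 45 × 0.49 = 22.05
  Theory 78 × 0.08 = 6.24
Sum = 57.08
57.08 < 60 → F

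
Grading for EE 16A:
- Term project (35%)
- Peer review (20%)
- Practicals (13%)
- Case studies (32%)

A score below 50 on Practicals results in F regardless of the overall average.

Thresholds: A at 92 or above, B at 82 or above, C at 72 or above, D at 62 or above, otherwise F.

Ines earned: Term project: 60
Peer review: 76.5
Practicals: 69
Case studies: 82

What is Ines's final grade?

Practicals score 69 ≥ 50: minimum met.
Weighted total:
  Term project 60 × 0.35 = 21
  Peer review 76.5 × 0.2 = 15.3
  Practicals 69 × 0.13 = 8.97
  Case studies 82 × 0.32 = 26.24
Sum = 71.51
71.51 is ≥ 62 and < 72 → D

D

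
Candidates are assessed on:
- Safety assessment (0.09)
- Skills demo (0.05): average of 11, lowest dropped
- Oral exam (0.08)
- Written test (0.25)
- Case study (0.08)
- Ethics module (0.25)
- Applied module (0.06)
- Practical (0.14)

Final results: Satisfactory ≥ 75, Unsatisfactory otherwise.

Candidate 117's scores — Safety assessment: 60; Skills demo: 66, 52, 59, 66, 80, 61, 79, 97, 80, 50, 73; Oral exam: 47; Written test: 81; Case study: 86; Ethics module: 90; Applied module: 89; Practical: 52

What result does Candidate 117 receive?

Unsatisfactory

Skills demo: drop 50 → average of remaining 10 = 713/10 = 71.3
Weighted total:
  Safety assessment 60 × 0.09 = 5.4
  Skills demo 71.3 × 0.05 = 3.565
  Oral exam 47 × 0.08 = 3.76
  Written test 81 × 0.25 = 20.25
  Case study 86 × 0.08 = 6.88
  Ethics module 90 × 0.25 = 22.5
  Applied module 89 × 0.06 = 5.34
  Practical 52 × 0.14 = 7.28
Sum = 74.975
74.975 < 75 → Unsatisfactory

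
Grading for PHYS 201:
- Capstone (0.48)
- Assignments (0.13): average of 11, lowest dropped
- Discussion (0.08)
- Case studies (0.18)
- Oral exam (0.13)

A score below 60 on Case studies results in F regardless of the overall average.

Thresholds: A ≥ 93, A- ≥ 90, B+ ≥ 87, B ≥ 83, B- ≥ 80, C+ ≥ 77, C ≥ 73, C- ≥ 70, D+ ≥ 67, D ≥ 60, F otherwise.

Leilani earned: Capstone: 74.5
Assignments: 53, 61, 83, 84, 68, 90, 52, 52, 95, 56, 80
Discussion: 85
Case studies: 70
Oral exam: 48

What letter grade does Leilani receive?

Assignments: drop 52 → average of remaining 10 = 722/10 = 72.2
Case studies score 70 ≥ 60: minimum met.
Weighted total:
  Capstone 74.5 × 0.48 = 35.76
  Assignments 72.2 × 0.13 = 9.386
  Discussion 85 × 0.08 = 6.8
  Case studies 70 × 0.18 = 12.6
  Oral exam 48 × 0.13 = 6.24
Sum = 70.786
70.786 is ≥ 70 and < 73 → C-

C-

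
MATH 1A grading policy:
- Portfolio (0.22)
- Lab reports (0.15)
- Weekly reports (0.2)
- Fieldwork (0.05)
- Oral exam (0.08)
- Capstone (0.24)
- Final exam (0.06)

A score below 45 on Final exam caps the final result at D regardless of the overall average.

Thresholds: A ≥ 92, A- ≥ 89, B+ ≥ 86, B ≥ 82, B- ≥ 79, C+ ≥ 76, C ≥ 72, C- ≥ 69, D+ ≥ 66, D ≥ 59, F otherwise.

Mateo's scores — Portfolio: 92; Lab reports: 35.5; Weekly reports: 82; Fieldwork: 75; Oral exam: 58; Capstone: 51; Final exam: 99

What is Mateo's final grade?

D+

Final exam score 99 ≥ 45: minimum met.
Weighted total:
  Portfolio 92 × 0.22 = 20.24
  Lab reports 35.5 × 0.15 = 5.325
  Weekly reports 82 × 0.2 = 16.4
  Fieldwork 75 × 0.05 = 3.75
  Oral exam 58 × 0.08 = 4.64
  Capstone 51 × 0.24 = 12.24
  Final exam 99 × 0.06 = 5.94
Sum = 68.535
68.535 is ≥ 66 and < 69 → D+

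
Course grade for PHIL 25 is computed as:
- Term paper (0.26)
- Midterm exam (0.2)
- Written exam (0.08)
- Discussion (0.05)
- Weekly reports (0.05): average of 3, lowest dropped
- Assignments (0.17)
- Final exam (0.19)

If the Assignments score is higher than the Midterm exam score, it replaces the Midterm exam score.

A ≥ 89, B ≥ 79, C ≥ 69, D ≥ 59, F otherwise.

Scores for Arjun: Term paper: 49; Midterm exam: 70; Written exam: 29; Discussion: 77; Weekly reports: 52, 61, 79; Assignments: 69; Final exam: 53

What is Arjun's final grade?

F

Weekly reports: drop 52 → average of remaining 2 = 140/2 = 70
Assignments (69) ≤ Midterm exam (70), so Midterm exam stays at 70.
Weighted total:
  Term paper 49 × 0.26 = 12.74
  Midterm exam 70 × 0.2 = 14
  Written exam 29 × 0.08 = 2.32
  Discussion 77 × 0.05 = 3.85
  Weekly reports 70 × 0.05 = 3.5
  Assignments 69 × 0.17 = 11.73
  Final exam 53 × 0.19 = 10.07
Sum = 58.21
58.21 < 59 → F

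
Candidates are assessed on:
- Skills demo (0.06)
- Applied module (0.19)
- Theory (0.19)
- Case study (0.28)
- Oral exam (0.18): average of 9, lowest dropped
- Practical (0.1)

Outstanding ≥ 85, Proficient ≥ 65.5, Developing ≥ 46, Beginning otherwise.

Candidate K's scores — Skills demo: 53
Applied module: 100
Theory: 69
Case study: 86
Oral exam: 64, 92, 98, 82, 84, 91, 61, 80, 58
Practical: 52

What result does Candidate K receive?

Proficient

Oral exam: drop 58 → average of remaining 8 = 652/8 = 81.5
Weighted total:
  Skills demo 53 × 0.06 = 3.18
  Applied module 100 × 0.19 = 19
  Theory 69 × 0.19 = 13.11
  Case study 86 × 0.28 = 24.08
  Oral exam 81.5 × 0.18 = 14.67
  Practical 52 × 0.1 = 5.2
Sum = 79.24
79.24 is ≥ 65.5 and < 85 → Proficient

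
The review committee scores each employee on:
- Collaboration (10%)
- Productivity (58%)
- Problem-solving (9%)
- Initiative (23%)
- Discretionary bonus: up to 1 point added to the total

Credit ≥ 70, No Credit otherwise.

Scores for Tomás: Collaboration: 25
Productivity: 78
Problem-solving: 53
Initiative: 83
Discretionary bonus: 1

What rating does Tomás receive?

Weighted total:
  Collaboration 25 × 0.1 = 2.5
  Productivity 78 × 0.58 = 45.24
  Problem-solving 53 × 0.09 = 4.77
  Initiative 83 × 0.23 = 19.09
Sum = 71.6
Discretionary bonus: 71.6 + 1 = 72.6
72.6 ≥ 70 → Credit

Credit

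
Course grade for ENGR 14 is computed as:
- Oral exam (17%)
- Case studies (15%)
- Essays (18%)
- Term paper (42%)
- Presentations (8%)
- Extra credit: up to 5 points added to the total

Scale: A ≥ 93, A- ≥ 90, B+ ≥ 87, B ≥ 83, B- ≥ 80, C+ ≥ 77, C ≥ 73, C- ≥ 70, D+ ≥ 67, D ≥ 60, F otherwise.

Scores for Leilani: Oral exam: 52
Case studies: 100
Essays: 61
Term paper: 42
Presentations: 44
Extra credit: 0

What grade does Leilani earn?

Weighted total:
  Oral exam 52 × 0.17 = 8.84
  Case studies 100 × 0.15 = 15
  Essays 61 × 0.18 = 10.98
  Term paper 42 × 0.42 = 17.64
  Presentations 44 × 0.08 = 3.52
Sum = 55.98
Extra credit: 55.98 + 0 = 55.98
55.98 < 60 → F

F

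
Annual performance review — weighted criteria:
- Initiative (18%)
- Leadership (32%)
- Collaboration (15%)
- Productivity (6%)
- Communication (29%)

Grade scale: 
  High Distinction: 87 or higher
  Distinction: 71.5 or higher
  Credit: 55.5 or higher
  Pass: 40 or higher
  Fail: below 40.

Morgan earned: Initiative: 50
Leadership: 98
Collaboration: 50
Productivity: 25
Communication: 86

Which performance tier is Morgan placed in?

Weighted total:
  Initiative 50 × 0.18 = 9
  Leadership 98 × 0.32 = 31.36
  Collaboration 50 × 0.15 = 7.5
  Productivity 25 × 0.06 = 1.5
  Communication 86 × 0.29 = 24.94
Sum = 74.3
74.3 is ≥ 71.5 and < 87 → Distinction

Distinction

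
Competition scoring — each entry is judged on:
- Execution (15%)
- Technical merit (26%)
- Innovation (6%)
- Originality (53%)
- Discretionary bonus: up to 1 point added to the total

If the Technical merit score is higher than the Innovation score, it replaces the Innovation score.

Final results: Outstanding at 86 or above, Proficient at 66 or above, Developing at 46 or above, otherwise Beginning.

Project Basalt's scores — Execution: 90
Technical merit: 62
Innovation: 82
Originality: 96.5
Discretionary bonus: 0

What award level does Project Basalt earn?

Technical merit (62) ≤ Innovation (82), so Innovation stays at 82.
Weighted total:
  Execution 90 × 0.15 = 13.5
  Technical merit 62 × 0.26 = 16.12
  Innovation 82 × 0.06 = 4.92
  Originality 96.5 × 0.53 = 51.145
Sum = 85.685
Discretionary bonus: 85.685 + 0 = 85.685
85.685 is ≥ 66 and < 86 → Proficient

Proficient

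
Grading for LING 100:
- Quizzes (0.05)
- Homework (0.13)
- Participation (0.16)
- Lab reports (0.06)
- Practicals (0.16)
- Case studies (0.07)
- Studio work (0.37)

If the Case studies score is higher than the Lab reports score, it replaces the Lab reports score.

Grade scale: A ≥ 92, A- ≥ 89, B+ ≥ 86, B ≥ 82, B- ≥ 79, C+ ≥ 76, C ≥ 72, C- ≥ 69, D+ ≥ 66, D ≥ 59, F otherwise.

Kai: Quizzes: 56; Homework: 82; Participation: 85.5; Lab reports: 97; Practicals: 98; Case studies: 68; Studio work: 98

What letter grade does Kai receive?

A-

Case studies (68) ≤ Lab reports (97), so Lab reports stays at 97.
Weighted total:
  Quizzes 56 × 0.05 = 2.8
  Homework 82 × 0.13 = 10.66
  Participation 85.5 × 0.16 = 13.68
  Lab reports 97 × 0.06 = 5.82
  Practicals 98 × 0.16 = 15.68
  Case studies 68 × 0.07 = 4.76
  Studio work 98 × 0.37 = 36.26
Sum = 89.66
89.66 is ≥ 89 and < 92 → A-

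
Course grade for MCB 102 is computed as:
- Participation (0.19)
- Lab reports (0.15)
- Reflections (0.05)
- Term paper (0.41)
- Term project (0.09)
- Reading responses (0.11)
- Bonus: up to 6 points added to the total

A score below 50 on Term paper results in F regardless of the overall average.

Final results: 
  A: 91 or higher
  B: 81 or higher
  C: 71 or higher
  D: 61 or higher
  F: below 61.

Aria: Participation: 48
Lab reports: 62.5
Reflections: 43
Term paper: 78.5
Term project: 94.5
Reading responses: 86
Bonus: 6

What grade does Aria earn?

Term paper score 78.5 ≥ 50: minimum met.
Weighted total:
  Participation 48 × 0.19 = 9.12
  Lab reports 62.5 × 0.15 = 9.375
  Reflections 43 × 0.05 = 2.15
  Term paper 78.5 × 0.41 = 32.185
  Term project 94.5 × 0.09 = 8.505
  Reading responses 86 × 0.11 = 9.46
Sum = 70.795
Bonus: 70.795 + 6 = 76.795
76.795 is ≥ 71 and < 81 → C

C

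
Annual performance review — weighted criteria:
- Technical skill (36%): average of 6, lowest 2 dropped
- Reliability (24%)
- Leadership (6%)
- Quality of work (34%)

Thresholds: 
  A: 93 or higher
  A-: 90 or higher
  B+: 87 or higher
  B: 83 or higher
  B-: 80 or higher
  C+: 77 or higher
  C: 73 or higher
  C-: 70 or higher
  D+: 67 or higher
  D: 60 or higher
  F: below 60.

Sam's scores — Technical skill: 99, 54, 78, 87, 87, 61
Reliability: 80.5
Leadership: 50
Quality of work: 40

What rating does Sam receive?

D+

Technical skill: drop 54, 61 → average of remaining 4 = 351/4 = 87.75
Weighted total:
  Technical skill 87.75 × 0.36 = 31.59
  Reliability 80.5 × 0.24 = 19.32
  Leadership 50 × 0.06 = 3
  Quality of work 40 × 0.34 = 13.6
Sum = 67.51
67.51 is ≥ 67 and < 70 → D+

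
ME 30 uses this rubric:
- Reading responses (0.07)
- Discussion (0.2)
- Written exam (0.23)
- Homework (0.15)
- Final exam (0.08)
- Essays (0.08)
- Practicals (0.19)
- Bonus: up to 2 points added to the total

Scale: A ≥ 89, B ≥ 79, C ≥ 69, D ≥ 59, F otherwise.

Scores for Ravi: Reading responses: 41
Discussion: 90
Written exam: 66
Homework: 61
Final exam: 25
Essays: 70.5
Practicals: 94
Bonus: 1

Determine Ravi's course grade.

C

Weighted total:
  Reading responses 41 × 0.07 = 2.87
  Discussion 90 × 0.2 = 18
  Written exam 66 × 0.23 = 15.18
  Homework 61 × 0.15 = 9.15
  Final exam 25 × 0.08 = 2
  Essays 70.5 × 0.08 = 5.64
  Practicals 94 × 0.19 = 17.86
Sum = 70.7
Bonus: 70.7 + 1 = 71.7
71.7 is ≥ 69 and < 79 → C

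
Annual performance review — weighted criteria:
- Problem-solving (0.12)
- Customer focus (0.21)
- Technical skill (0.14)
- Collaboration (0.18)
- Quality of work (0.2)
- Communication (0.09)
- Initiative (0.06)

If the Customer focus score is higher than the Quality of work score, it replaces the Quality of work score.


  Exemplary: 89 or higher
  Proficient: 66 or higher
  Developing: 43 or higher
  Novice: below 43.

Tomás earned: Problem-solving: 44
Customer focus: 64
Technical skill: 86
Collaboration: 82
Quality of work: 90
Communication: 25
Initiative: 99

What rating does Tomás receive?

Proficient

Customer focus (64) ≤ Quality of work (90), so Quality of work stays at 90.
Weighted total:
  Problem-solving 44 × 0.12 = 5.28
  Customer focus 64 × 0.21 = 13.44
  Technical skill 86 × 0.14 = 12.04
  Collaboration 82 × 0.18 = 14.76
  Quality of work 90 × 0.2 = 18
  Communication 25 × 0.09 = 2.25
  Initiative 99 × 0.06 = 5.94
Sum = 71.71
71.71 is ≥ 66 and < 89 → Proficient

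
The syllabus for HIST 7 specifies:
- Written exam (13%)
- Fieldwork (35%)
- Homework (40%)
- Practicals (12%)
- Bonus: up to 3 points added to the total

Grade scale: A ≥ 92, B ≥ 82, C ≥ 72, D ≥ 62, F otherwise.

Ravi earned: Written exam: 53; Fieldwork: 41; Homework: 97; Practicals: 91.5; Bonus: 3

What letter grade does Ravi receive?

Weighted total:
  Written exam 53 × 0.13 = 6.89
  Fieldwork 41 × 0.35 = 14.35
  Homework 97 × 0.4 = 38.8
  Practicals 91.5 × 0.12 = 10.98
Sum = 71.02
Bonus: 71.02 + 3 = 74.02
74.02 is ≥ 72 and < 82 → C

C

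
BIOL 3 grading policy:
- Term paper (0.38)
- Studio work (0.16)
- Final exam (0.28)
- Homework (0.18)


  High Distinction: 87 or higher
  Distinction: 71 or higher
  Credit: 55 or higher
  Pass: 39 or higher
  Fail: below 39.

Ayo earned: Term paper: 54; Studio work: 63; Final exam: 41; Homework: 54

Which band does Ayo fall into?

Weighted total:
  Term paper 54 × 0.38 = 20.52
  Studio work 63 × 0.16 = 10.08
  Final exam 41 × 0.28 = 11.48
  Homework 54 × 0.18 = 9.72
Sum = 51.8
51.8 is ≥ 39 and < 55 → Pass

Pass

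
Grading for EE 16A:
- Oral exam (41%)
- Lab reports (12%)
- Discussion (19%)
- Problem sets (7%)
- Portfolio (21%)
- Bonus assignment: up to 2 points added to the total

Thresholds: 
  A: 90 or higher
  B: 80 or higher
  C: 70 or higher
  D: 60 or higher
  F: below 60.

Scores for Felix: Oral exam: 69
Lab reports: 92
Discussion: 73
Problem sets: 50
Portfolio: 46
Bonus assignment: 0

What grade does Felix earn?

D

Weighted total:
  Oral exam 69 × 0.41 = 28.29
  Lab reports 92 × 0.12 = 11.04
  Discussion 73 × 0.19 = 13.87
  Problem sets 50 × 0.07 = 3.5
  Portfolio 46 × 0.21 = 9.66
Sum = 66.36
Bonus assignment: 66.36 + 0 = 66.36
66.36 is ≥ 60 and < 70 → D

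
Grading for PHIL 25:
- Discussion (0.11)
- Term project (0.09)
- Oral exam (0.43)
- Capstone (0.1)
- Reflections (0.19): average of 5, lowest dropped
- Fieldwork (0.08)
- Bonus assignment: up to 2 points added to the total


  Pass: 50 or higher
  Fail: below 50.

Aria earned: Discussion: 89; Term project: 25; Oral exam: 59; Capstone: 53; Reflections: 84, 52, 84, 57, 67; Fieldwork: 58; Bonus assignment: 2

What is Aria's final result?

Pass

Reflections: drop 52 → average of remaining 4 = 292/4 = 73
Weighted total:
  Discussion 89 × 0.11 = 9.79
  Term project 25 × 0.09 = 2.25
  Oral exam 59 × 0.43 = 25.37
  Capstone 53 × 0.1 = 5.3
  Reflections 73 × 0.19 = 13.87
  Fieldwork 58 × 0.08 = 4.64
Sum = 61.22
Bonus assignment: 61.22 + 2 = 63.22
63.22 ≥ 50 → Pass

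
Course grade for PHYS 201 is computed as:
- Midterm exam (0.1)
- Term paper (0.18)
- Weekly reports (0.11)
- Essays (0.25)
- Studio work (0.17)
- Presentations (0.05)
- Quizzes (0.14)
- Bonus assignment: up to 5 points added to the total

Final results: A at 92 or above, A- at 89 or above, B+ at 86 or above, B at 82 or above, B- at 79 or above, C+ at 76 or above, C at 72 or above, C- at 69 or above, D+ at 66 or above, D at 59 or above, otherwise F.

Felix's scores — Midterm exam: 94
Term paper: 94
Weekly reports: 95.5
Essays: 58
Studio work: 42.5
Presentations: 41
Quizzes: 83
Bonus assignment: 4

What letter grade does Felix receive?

C+

Weighted total:
  Midterm exam 94 × 0.1 = 9.4
  Term paper 94 × 0.18 = 16.92
  Weekly reports 95.5 × 0.11 = 10.505
  Essays 58 × 0.25 = 14.5
  Studio work 42.5 × 0.17 = 7.225
  Presentations 41 × 0.05 = 2.05
  Quizzes 83 × 0.14 = 11.62
Sum = 72.22
Bonus assignment: 72.22 + 4 = 76.22
76.22 is ≥ 76 and < 79 → C+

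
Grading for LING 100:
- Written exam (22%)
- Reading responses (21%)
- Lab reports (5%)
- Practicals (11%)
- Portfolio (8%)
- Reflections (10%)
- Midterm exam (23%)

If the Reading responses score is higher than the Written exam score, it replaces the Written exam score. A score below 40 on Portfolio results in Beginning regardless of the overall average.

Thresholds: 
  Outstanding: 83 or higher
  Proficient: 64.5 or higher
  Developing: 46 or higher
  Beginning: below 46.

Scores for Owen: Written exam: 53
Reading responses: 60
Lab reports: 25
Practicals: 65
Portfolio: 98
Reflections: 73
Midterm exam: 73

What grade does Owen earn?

Reading responses (60) > Written exam (53), so Written exam counts as 60.
Portfolio score 98 ≥ 40: minimum met.
Weighted total:
  Written exam 60 × 0.22 = 13.2
  Reading responses 60 × 0.21 = 12.6
  Lab reports 25 × 0.05 = 1.25
  Practicals 65 × 0.11 = 7.15
  Portfolio 98 × 0.08 = 7.84
  Reflections 73 × 0.1 = 7.3
  Midterm exam 73 × 0.23 = 16.79
Sum = 66.13
66.13 is ≥ 64.5 and < 83 → Proficient

Proficient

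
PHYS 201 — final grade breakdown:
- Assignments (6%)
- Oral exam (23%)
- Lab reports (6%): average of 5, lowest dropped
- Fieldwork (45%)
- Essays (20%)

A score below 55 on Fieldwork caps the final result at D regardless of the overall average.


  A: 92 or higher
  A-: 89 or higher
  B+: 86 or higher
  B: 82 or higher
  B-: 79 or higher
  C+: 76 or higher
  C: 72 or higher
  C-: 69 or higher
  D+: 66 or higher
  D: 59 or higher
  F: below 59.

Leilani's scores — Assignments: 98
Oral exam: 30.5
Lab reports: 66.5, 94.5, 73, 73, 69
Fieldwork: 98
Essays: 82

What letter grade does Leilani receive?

Lab reports: drop 66.5 → average of remaining 4 = 309.5/4 = 77.375
Fieldwork score 98 ≥ 55: minimum met.
Weighted total:
  Assignments 98 × 0.06 = 5.88
  Oral exam 30.5 × 0.23 = 7.015
  Lab reports 77.375 × 0.06 = 4.6425
  Fieldwork 98 × 0.45 = 44.1
  Essays 82 × 0.2 = 16.4
Sum = 78.0375
78.0375 is ≥ 76 and < 79 → C+

C+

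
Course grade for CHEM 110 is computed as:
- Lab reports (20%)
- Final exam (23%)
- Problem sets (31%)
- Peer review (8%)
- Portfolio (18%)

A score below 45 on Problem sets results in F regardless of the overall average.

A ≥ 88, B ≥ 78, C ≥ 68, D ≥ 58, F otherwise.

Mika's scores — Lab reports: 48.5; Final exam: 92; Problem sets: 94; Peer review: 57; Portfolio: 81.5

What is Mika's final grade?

B

Problem sets score 94 ≥ 45: minimum met.
Weighted total:
  Lab reports 48.5 × 0.2 = 9.7
  Final exam 92 × 0.23 = 21.16
  Problem sets 94 × 0.31 = 29.14
  Peer review 57 × 0.08 = 4.56
  Portfolio 81.5 × 0.18 = 14.67
Sum = 79.23
79.23 is ≥ 78 and < 88 → B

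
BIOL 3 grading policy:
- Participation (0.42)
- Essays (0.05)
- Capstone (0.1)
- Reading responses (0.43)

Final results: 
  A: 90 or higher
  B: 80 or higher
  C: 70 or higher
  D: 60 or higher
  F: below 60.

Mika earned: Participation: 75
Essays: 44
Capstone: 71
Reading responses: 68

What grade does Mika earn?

Weighted total:
  Participation 75 × 0.42 = 31.5
  Essays 44 × 0.05 = 2.2
  Capstone 71 × 0.1 = 7.1
  Reading responses 68 × 0.43 = 29.24
Sum = 70.04
70.04 is ≥ 70 and < 80 → C

C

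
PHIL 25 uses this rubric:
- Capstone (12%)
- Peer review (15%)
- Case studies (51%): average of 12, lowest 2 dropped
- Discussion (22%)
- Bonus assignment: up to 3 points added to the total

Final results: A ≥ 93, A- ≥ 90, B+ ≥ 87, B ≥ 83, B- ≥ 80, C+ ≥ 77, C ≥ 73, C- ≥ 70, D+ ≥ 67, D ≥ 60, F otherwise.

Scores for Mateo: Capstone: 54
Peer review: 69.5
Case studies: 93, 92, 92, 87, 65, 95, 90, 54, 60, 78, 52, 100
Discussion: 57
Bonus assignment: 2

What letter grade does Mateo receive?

C

Case studies: drop 52, 54 → average of remaining 10 = 852/10 = 85.2
Weighted total:
  Capstone 54 × 0.12 = 6.48
  Peer review 69.5 × 0.15 = 10.425
  Case studies 85.2 × 0.51 = 43.452
  Discussion 57 × 0.22 = 12.54
Sum = 72.897
Bonus assignment: 72.897 + 2 = 74.897
74.897 is ≥ 73 and < 77 → C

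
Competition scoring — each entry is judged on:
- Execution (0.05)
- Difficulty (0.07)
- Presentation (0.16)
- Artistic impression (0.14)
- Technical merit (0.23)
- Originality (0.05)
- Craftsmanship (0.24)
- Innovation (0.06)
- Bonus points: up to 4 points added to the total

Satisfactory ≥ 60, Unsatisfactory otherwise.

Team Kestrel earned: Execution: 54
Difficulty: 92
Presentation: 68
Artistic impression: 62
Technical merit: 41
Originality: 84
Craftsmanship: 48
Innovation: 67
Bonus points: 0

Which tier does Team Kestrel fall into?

Weighted total:
  Execution 54 × 0.05 = 2.7
  Difficulty 92 × 0.07 = 6.44
  Presentation 68 × 0.16 = 10.88
  Artistic impression 62 × 0.14 = 8.68
  Technical merit 41 × 0.23 = 9.43
  Originality 84 × 0.05 = 4.2
  Craftsmanship 48 × 0.24 = 11.52
  Innovation 67 × 0.06 = 4.02
Sum = 57.87
Bonus points: 57.87 + 0 = 57.87
57.87 < 60 → Unsatisfactory

Unsatisfactory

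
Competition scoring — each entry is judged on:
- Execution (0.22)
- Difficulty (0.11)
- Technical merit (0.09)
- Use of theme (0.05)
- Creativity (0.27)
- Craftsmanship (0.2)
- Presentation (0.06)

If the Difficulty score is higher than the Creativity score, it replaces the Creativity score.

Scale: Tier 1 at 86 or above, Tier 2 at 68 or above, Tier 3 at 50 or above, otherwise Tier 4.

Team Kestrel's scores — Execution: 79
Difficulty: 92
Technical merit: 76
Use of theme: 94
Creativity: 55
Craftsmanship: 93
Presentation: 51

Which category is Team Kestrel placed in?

Difficulty (92) > Creativity (55), so Creativity counts as 92.
Weighted total:
  Execution 79 × 0.22 = 17.38
  Difficulty 92 × 0.11 = 10.12
  Technical merit 76 × 0.09 = 6.84
  Use of theme 94 × 0.05 = 4.7
  Creativity 92 × 0.27 = 24.84
  Craftsmanship 93 × 0.2 = 18.6
  Presentation 51 × 0.06 = 3.06
Sum = 85.54
85.54 is ≥ 68 and < 86 → Tier 2

Tier 2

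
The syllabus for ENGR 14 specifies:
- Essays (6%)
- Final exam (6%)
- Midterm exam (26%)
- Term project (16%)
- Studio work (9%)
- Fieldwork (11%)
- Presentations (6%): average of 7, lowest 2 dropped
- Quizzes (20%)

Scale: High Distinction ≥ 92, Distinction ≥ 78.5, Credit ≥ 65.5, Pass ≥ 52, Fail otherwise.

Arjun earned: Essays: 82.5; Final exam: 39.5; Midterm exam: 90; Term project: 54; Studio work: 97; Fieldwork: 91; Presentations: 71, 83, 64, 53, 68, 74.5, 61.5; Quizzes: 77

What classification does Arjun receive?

Credit

Presentations: drop 53, 61.5 → average of remaining 5 = 360.5/5 = 72.1
Weighted total:
  Essays 82.5 × 0.06 = 4.95
  Final exam 39.5 × 0.06 = 2.37
  Midterm exam 90 × 0.26 = 23.4
  Term project 54 × 0.16 = 8.64
  Studio work 97 × 0.09 = 8.73
  Fieldwork 91 × 0.11 = 10.01
  Presentations 72.1 × 0.06 = 4.326
  Quizzes 77 × 0.2 = 15.4
Sum = 77.826
77.826 is ≥ 65.5 and < 78.5 → Credit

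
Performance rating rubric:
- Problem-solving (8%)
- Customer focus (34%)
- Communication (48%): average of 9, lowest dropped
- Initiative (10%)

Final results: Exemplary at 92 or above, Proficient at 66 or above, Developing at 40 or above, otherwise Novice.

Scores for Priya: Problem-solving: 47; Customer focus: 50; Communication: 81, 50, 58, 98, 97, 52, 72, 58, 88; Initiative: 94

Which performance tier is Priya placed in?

Communication: drop 50 → average of remaining 8 = 604/8 = 75.5
Weighted total:
  Problem-solving 47 × 0.08 = 3.76
  Customer focus 50 × 0.34 = 17
  Communication 75.5 × 0.48 = 36.24
  Initiative 94 × 0.1 = 9.4
Sum = 66.4
66.4 is ≥ 66 and < 92 → Proficient

Proficient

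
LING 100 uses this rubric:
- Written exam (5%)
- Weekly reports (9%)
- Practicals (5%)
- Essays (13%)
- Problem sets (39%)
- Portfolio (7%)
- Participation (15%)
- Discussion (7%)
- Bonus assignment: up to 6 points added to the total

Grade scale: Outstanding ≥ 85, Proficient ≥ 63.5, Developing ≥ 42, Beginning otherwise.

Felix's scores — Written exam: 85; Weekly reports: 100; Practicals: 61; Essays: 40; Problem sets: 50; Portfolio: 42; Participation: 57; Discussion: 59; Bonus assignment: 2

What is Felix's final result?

Developing

Weighted total:
  Written exam 85 × 0.05 = 4.25
  Weekly reports 100 × 0.09 = 9
  Practicals 61 × 0.05 = 3.05
  Essays 40 × 0.13 = 5.2
  Problem sets 50 × 0.39 = 19.5
  Portfolio 42 × 0.07 = 2.94
  Participation 57 × 0.15 = 8.55
  Discussion 59 × 0.07 = 4.13
Sum = 56.62
Bonus assignment: 56.62 + 2 = 58.62
58.62 is ≥ 42 and < 63.5 → Developing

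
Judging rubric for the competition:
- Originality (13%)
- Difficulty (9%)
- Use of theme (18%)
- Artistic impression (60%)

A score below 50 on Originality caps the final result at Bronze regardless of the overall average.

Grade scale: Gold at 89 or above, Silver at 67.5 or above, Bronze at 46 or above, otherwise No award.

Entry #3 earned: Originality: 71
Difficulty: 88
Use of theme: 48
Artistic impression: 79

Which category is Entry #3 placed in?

Silver

Originality score 71 ≥ 50: minimum met.
Weighted total:
  Originality 71 × 0.13 = 9.23
  Difficulty 88 × 0.09 = 7.92
  Use of theme 48 × 0.18 = 8.64
  Artistic impression 79 × 0.6 = 47.4
Sum = 73.19
73.19 is ≥ 67.5 and < 89 → Silver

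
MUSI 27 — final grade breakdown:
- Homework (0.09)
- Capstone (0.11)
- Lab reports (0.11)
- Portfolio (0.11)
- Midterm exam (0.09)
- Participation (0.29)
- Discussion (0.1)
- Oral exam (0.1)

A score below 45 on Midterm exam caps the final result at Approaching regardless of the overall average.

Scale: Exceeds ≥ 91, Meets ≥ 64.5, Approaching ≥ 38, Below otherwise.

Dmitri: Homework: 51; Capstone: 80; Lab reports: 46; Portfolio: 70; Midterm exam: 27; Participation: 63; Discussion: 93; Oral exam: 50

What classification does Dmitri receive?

Approaching

Midterm exam score 27 < 45: minimum not met.
Weighted total:
  Homework 51 × 0.09 = 4.59
  Capstone 80 × 0.11 = 8.8
  Lab reports 46 × 0.11 = 5.06
  Portfolio 70 × 0.11 = 7.7
  Midterm exam 27 × 0.09 = 2.43
  Participation 63 × 0.29 = 18.27
  Discussion 93 × 0.1 = 9.3
  Oral exam 50 × 0.1 = 5
Sum = 61.15
61.15 would be Approaching; cap at Approaching applies → Approaching.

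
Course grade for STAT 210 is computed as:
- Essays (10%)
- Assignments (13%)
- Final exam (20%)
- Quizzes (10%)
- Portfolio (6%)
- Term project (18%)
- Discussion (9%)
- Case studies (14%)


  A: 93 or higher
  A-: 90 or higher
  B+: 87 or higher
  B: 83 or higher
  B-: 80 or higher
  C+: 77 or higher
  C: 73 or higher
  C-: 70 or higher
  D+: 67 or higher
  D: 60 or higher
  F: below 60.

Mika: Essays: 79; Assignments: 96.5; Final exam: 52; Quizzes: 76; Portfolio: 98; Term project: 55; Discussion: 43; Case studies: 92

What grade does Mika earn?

C-

Weighted total:
  Essays 79 × 0.1 = 7.9
  Assignments 96.5 × 0.13 = 12.545
  Final exam 52 × 0.2 = 10.4
  Quizzes 76 × 0.1 = 7.6
  Portfolio 98 × 0.06 = 5.88
  Term project 55 × 0.18 = 9.9
  Discussion 43 × 0.09 = 3.87
  Case studies 92 × 0.14 = 12.88
Sum = 70.975
70.975 is ≥ 70 and < 73 → C-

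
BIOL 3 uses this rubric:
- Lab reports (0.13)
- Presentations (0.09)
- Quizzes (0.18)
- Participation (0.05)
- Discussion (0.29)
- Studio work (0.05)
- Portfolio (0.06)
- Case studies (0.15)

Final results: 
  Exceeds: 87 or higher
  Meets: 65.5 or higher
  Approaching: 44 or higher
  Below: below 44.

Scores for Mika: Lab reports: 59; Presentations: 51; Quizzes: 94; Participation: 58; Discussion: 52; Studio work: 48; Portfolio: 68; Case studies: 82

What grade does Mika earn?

Weighted total:
  Lab reports 59 × 0.13 = 7.67
  Presentations 51 × 0.09 = 4.59
  Quizzes 94 × 0.18 = 16.92
  Participation 58 × 0.05 = 2.9
  Discussion 52 × 0.29 = 15.08
  Studio work 48 × 0.05 = 2.4
  Portfolio 68 × 0.06 = 4.08
  Case studies 82 × 0.15 = 12.3
Sum = 65.94
65.94 is ≥ 65.5 and < 87 → Meets

Meets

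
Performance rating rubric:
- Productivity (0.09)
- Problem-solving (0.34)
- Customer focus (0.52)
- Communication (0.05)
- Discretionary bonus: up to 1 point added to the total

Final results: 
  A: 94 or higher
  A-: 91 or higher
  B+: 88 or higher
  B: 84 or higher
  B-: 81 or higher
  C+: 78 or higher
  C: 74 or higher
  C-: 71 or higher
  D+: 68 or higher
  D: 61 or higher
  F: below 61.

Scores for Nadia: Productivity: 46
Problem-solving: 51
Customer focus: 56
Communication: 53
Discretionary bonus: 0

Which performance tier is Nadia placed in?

Weighted total:
  Productivity 46 × 0.09 = 4.14
  Problem-solving 51 × 0.34 = 17.34
  Customer focus 56 × 0.52 = 29.12
  Communication 53 × 0.05 = 2.65
Sum = 53.25
Discretionary bonus: 53.25 + 0 = 53.25
53.25 < 61 → F

F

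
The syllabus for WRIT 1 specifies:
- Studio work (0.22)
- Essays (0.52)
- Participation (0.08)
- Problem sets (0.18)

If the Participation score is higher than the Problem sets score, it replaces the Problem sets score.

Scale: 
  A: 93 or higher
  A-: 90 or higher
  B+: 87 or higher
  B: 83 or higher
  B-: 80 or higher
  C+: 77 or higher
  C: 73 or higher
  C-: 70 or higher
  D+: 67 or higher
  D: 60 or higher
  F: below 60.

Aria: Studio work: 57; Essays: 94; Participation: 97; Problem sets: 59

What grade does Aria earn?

B

Participation (97) > Problem sets (59), so Problem sets counts as 97.
Weighted total:
  Studio work 57 × 0.22 = 12.54
  Essays 94 × 0.52 = 48.88
  Participation 97 × 0.08 = 7.76
  Problem sets 97 × 0.18 = 17.46
Sum = 86.64
86.64 is ≥ 83 and < 87 → B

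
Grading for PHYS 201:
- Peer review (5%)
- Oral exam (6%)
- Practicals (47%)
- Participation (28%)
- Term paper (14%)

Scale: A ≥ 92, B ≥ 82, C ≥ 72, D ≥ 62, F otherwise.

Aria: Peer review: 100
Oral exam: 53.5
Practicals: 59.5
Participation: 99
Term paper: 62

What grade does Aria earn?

C

Weighted total:
  Peer review 100 × 0.05 = 5
  Oral exam 53.5 × 0.06 = 3.21
  Practicals 59.5 × 0.47 = 27.965
  Participation 99 × 0.28 = 27.72
  Term paper 62 × 0.14 = 8.68
Sum = 72.575
72.575 is ≥ 72 and < 82 → C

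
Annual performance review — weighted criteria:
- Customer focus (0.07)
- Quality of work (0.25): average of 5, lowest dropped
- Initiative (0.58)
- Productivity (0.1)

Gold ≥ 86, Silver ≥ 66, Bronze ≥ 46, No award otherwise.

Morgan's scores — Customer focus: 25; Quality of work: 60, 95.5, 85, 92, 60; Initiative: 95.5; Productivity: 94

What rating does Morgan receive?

Gold

Quality of work: drop 60 → average of remaining 4 = 332.5/4 = 83.125
Weighted total:
  Customer focus 25 × 0.07 = 1.75
  Quality of work 83.125 × 0.25 = 20.78125
  Initiative 95.5 × 0.58 = 55.39
  Productivity 94 × 0.1 = 9.4
Sum = 87.32125
87.32125 ≥ 86 → Gold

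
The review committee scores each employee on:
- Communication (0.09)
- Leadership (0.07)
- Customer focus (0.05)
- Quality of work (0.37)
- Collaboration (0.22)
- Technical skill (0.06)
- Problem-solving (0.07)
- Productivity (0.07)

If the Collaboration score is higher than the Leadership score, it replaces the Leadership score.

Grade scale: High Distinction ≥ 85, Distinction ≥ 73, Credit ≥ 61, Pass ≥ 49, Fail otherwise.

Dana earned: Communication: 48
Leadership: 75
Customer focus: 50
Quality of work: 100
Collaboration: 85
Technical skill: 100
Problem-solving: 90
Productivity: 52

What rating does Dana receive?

Distinction

Collaboration (85) > Leadership (75), so Leadership counts as 85.
Weighted total:
  Communication 48 × 0.09 = 4.32
  Leadership 85 × 0.07 = 5.95
  Customer focus 50 × 0.05 = 2.5
  Quality of work 100 × 0.37 = 37
  Collaboration 85 × 0.22 = 18.7
  Technical skill 100 × 0.06 = 6
  Problem-solving 90 × 0.07 = 6.3
  Productivity 52 × 0.07 = 3.64
Sum = 84.41
84.41 is ≥ 73 and < 85 → Distinction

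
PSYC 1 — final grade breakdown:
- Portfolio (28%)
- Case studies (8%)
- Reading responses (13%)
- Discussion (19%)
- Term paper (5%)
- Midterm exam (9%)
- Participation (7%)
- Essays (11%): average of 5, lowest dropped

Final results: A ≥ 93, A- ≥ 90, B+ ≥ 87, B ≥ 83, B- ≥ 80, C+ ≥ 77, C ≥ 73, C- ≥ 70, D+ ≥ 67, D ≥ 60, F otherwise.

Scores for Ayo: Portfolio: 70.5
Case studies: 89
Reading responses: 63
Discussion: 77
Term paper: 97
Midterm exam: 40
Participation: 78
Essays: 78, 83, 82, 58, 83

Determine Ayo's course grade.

Essays: drop 58 → average of remaining 4 = 326/4 = 81.5
Weighted total:
  Portfolio 70.5 × 0.28 = 19.74
  Case studies 89 × 0.08 = 7.12
  Reading responses 63 × 0.13 = 8.19
  Discussion 77 × 0.19 = 14.63
  Term paper 97 × 0.05 = 4.85
  Midterm exam 40 × 0.09 = 3.6
  Participation 78 × 0.07 = 5.46
  Essays 81.5 × 0.11 = 8.965
Sum = 72.555
72.555 is ≥ 70 and < 73 → C-

C-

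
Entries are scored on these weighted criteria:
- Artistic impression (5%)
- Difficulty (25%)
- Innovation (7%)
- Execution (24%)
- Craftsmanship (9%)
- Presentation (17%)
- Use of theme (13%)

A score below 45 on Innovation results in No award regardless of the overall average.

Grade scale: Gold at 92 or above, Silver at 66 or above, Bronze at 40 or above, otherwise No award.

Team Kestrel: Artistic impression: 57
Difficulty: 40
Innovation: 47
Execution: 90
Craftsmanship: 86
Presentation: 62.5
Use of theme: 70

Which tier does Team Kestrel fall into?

Innovation score 47 ≥ 45: minimum met.
Weighted total:
  Artistic impression 57 × 0.05 = 2.85
  Difficulty 40 × 0.25 = 10
  Innovation 47 × 0.07 = 3.29
  Execution 90 × 0.24 = 21.6
  Craftsmanship 86 × 0.09 = 7.74
  Presentation 62.5 × 0.17 = 10.625
  Use of theme 70 × 0.13 = 9.1
Sum = 65.205
65.205 is ≥ 40 and < 66 → Bronze

Bronze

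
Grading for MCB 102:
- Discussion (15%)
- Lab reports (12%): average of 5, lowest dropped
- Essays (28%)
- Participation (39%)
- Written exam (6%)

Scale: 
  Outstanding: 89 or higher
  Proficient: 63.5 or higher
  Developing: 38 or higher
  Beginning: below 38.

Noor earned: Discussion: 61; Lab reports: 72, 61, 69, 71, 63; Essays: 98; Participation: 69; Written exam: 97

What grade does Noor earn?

Lab reports: drop 61 → average of remaining 4 = 275/4 = 68.75
Weighted total:
  Discussion 61 × 0.15 = 9.15
  Lab reports 68.75 × 0.12 = 8.25
  Essays 98 × 0.28 = 27.44
  Participation 69 × 0.39 = 26.91
  Written exam 97 × 0.06 = 5.82
Sum = 77.57
77.57 is ≥ 63.5 and < 89 → Proficient

Proficient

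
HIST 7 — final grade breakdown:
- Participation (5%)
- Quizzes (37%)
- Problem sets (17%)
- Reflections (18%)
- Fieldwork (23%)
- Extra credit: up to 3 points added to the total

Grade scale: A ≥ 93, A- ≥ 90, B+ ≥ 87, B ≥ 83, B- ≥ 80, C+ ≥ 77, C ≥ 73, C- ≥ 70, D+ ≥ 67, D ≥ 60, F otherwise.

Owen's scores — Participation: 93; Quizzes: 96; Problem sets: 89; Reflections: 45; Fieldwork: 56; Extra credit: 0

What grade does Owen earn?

C

Weighted total:
  Participation 93 × 0.05 = 4.65
  Quizzes 96 × 0.37 = 35.52
  Problem sets 89 × 0.17 = 15.13
  Reflections 45 × 0.18 = 8.1
  Fieldwork 56 × 0.23 = 12.88
Sum = 76.28
Extra credit: 76.28 + 0 = 76.28
76.28 is ≥ 73 and < 77 → C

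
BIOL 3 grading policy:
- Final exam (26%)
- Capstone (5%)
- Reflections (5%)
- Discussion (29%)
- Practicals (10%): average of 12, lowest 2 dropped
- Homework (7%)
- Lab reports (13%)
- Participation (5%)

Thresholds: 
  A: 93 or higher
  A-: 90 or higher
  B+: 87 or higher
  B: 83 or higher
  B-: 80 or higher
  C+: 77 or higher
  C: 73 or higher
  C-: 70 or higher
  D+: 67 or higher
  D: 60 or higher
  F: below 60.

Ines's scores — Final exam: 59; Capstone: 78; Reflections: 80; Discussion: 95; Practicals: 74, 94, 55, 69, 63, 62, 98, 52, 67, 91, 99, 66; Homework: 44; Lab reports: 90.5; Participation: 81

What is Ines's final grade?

C+

Practicals: drop 52, 55 → average of remaining 10 = 783/10 = 78.3
Weighted total:
  Final exam 59 × 0.26 = 15.34
  Capstone 78 × 0.05 = 3.9
  Reflections 80 × 0.05 = 4
  Discussion 95 × 0.29 = 27.55
  Practicals 78.3 × 0.1 = 7.83
  Homework 44 × 0.07 = 3.08
  Lab reports 90.5 × 0.13 = 11.765
  Participation 81 × 0.05 = 4.05
Sum = 77.515
77.515 is ≥ 77 and < 80 → C+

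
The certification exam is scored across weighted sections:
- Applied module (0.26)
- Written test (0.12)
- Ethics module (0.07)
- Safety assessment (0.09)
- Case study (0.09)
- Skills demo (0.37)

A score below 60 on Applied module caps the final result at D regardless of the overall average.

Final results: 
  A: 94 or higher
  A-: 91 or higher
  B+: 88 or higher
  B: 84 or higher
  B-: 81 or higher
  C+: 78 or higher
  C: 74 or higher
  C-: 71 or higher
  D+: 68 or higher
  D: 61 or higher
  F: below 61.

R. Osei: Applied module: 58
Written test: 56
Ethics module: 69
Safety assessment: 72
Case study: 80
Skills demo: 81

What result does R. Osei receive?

Applied module score 58 < 60: minimum not met.
Weighted total:
  Applied module 58 × 0.26 = 15.08
  Written test 56 × 0.12 = 6.72
  Ethics module 69 × 0.07 = 4.83
  Safety assessment 72 × 0.09 = 6.48
  Case study 80 × 0.09 = 7.2
  Skills demo 81 × 0.37 = 29.97
Sum = 70.28
70.28 would be D+; cap at D applies → D.

D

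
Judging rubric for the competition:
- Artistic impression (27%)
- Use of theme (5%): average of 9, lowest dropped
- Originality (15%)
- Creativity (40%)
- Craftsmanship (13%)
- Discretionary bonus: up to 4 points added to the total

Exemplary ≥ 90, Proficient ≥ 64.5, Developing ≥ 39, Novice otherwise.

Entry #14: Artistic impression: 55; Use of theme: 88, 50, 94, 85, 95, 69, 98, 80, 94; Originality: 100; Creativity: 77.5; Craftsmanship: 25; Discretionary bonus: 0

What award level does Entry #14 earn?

Use of theme: drop 50 → average of remaining 8 = 703/8 = 87.875
Weighted total:
  Artistic impression 55 × 0.27 = 14.85
  Use of theme 87.875 × 0.05 = 4.39375
  Originality 100 × 0.15 = 15
  Creativity 77.5 × 0.4 = 31
  Craftsmanship 25 × 0.13 = 3.25
Sum = 68.49375
Discretionary bonus: 68.49375 + 0 = 68.49375
68.49375 is ≥ 64.5 and < 90 → Proficient

Proficient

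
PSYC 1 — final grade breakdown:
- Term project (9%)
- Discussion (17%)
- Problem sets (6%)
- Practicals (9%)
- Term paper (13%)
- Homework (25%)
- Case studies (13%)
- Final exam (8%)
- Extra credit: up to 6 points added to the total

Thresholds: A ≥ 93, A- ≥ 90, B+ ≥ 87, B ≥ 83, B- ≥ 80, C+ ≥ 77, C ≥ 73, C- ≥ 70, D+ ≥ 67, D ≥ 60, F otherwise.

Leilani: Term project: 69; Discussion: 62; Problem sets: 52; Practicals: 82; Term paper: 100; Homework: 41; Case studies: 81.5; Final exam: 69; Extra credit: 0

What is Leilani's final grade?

Weighted total:
  Term project 69 × 0.09 = 6.21
  Discussion 62 × 0.17 = 10.54
  Problem sets 52 × 0.06 = 3.12
  Practicals 82 × 0.09 = 7.38
  Term paper 100 × 0.13 = 13
  Homework 41 × 0.25 = 10.25
  Case studies 81.5 × 0.13 = 10.595
  Final exam 69 × 0.08 = 5.52
Sum = 66.615
Extra credit: 66.615 + 0 = 66.615
66.615 is ≥ 60 and < 67 → D

D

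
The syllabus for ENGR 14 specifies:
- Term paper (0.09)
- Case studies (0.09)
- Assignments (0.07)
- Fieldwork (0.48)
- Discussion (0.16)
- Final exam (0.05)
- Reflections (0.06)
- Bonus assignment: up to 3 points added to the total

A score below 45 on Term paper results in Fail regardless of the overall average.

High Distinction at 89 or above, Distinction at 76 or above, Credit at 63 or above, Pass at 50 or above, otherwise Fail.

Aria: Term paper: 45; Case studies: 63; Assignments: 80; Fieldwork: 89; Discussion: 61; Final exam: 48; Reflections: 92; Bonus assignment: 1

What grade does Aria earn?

Term paper score 45 ≥ 45: minimum met.
Weighted total:
  Term paper 45 × 0.09 = 4.05
  Case studies 63 × 0.09 = 5.67
  Assignments 80 × 0.07 = 5.6
  Fieldwork 89 × 0.48 = 42.72
  Discussion 61 × 0.16 = 9.76
  Final exam 48 × 0.05 = 2.4
  Reflections 92 × 0.06 = 5.52
Sum = 75.72
Bonus assignment: 75.72 + 1 = 76.72
76.72 is ≥ 76 and < 89 → Distinction

Distinction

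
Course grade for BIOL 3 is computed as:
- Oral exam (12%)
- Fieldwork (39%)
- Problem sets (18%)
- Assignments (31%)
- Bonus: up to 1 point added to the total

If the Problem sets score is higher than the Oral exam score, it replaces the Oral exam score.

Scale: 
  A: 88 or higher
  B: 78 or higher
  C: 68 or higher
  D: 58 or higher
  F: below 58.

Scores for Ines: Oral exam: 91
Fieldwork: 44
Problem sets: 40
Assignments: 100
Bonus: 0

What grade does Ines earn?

Problem sets (40) ≤ Oral exam (91), so Oral exam stays at 91.
Weighted total:
  Oral exam 91 × 0.12 = 10.92
  Fieldwork 44 × 0.39 = 17.16
  Problem sets 40 × 0.18 = 7.2
  Assignments 100 × 0.31 = 31
Sum = 66.28
Bonus: 66.28 + 0 = 66.28
66.28 is ≥ 58 and < 68 → D

D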